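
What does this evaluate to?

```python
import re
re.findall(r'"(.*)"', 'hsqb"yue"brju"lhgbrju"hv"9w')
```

['yue"brju"lhgbrju"hv']

Matches: at [4:25] match '"yue"brju"lhgbrju"hv"', group 1 = 'yue"brju"lhgbrju"hv'.
One capturing group, so `findall` returns just the captured substring from the one match — 1 in all.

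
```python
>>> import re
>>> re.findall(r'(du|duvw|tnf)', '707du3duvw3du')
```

The regex engine tests alternatives in the order written; an earlier branch that matches wins even if a later one would match more.
Matches: at [3:5] match 'du', group 1 = 'du'; at [6:8] match 'du', group 1 = 'du'; at [11:13] match 'du', group 1 = 'du'.
`findall` collects group 1 from each match (3 total).

['du', 'du', 'du']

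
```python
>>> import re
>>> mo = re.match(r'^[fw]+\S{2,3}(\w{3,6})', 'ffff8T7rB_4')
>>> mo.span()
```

With `match`, the pattern is implicitly anchored at the beginning.
The match spans [0:11] → 'ffff8T7rB_4'.

(0, 11)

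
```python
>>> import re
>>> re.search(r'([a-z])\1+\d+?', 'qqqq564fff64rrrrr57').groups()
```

('q',)

The match spans [0:5] → 'qqqq5'.
Captured: group 1 = 'q'.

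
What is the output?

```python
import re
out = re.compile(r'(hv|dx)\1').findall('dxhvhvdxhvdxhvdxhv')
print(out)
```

['hv']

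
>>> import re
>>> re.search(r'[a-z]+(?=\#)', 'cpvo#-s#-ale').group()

Lookahead/lookbehind check context without consuming it, so the matched span excludes the asserted characters.
The match spans [0:4] → 'cpvo'.

'cpvo'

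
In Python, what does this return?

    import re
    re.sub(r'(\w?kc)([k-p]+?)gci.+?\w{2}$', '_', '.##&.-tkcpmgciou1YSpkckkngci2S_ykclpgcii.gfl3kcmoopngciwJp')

'.##&.-_'

This matches optionally a word character, then the literal 'kc' (captured); then one or more of a character in [k-p] (lazy) (captured); then the literal 'gci', then one or more of any character (lazy), then exactly 2 of a word character; then anchored at the end.
Matches: at [6:58] → 'tkcpmgciou1YSpkckkngci2S_ykclpgcii.gfl3kcmoopngciwJp'.
`sub` substitutes '_' at each match site.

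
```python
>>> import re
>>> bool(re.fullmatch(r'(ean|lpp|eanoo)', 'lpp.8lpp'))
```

False

For `fullmatch`, every character of the input must be accounted for by the pattern.
Here the pattern can't cover the whole string, so the call returns None, and `bool(None)` is False.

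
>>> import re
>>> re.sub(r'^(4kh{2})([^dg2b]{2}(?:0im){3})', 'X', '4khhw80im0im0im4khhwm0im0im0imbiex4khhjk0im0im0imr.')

This matches anchored at the start of the string; then the literal '4k', then exactly 2 of the literal 'h' (captured); then exactly 2 of any character except [dg2b], then the literal '0im' repeated 3 times (captured).
`sub` substitutes 'X' at each match site.

'X4khhwm0im0im0imbiex4khhjk0im0im0imr.'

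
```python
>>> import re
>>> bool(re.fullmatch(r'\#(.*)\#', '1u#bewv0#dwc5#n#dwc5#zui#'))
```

False

`fullmatch` succeeds only if the pattern covers the string from start to end.
Here the string isn't matched end-to-end, so the call returns None, and `bool(None)` is False.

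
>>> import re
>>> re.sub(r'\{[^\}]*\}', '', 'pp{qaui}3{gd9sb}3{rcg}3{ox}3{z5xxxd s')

'pp3333{z5xxxd s'

Matches: at [2:8] → '{qaui}'; at [9:16] → '{gd9sb}'; at [17:22] → '{rcg}'; at [23:27] → '{ox}'.
`sub` substitutes '' at each match site.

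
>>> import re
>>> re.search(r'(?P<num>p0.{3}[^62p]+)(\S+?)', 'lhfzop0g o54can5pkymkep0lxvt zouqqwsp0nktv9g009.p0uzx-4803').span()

Pattern: the literal 'p0', then exactly 3 of any character, then one or more of any character except [62p] (captured as 'num'); then one or more of a non-whitespace character (lazy) (captured).
The `?` after the quantifier makes it lazy — it takes as little as possible before letting the rest of the pattern try.
`re.search` tries every starting position until one works.
The match spans [5:17] → 'p0g o54can5p'.
Captured: group 1 = 'p0g o54can5', group 2 = 'p'.

(5, 17)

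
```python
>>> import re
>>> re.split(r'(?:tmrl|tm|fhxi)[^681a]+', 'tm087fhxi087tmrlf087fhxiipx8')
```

Matches to split on: at [0:3] → 'tm0'; at [5:10] → 'fhxi0'; at [12:18] → 'tmrlf0'; at [20:27] → 'fhxiipx'.
Each match becomes a cut point; 5 segments remain.

['', '87', '87', '87', '8']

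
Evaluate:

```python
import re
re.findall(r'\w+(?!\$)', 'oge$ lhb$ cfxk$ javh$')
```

['og', 'lh', 'cfx', 'jav']

The negative lookaround is zero-width — it rules out positions where the adjacent text would match, without consuming anything.
Walking the string: at [0:2] → 'og'; at [5:7] → 'lh'; at [10:13] → 'cfx'; at [16:19] → 'jav'.
`findall` yields the raw match text (4 of them) because the pattern has no groups.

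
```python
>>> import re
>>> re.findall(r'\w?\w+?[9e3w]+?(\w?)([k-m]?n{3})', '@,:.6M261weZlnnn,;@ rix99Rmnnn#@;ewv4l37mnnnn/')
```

[('Z', 'lnnn'), ('R', 'mnnn'), ('7', 'mnnn')]

Pattern: optionally a word character, then one or more of a word character (lazy), then one or more of one of [9e3w] (lazy); then optionally a word character (captured); then optionally a character in [k-m], then exactly 3 of the literal 'n' (captured).
Matches: at [4:16] match '6M261weZlnnn', groups = ('Z', 'lnnn'); at [20:30] match 'rix99Rmnnn', groups = ('R', 'mnnn'); at [33:44] match 'ewv4l37mnnn', groups = ('7', 'mnnn').
With 2 capturing groups, `findall` returns a 2-tuple per match.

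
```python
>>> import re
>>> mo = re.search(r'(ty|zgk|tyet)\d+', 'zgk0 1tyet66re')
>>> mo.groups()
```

Unlike `match`, `search` isn't anchored — it looks for the pattern anywhere in the string.
The match spans [0:4] → 'zgk0'.
Captured: group 1 = 'zgk'.

('zgk',)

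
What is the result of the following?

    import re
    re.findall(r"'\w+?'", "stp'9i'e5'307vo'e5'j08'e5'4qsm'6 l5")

Matches: at [3:7] → "'9i'"; at [9:16] → "'307vo'"; at [18:23] → "'j08'"; at [25:31] → "'4qsm'".
No capturing groups, so `findall` returns the 4 full match strings.

["'9i'", "'307vo'", "'j08'", "'4qsm'"]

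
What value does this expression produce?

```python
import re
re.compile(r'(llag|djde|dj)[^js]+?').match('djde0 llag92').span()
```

(0, 5)

The regex engine tests alternatives in the order written; an earlier branch that matches wins even if a later one would match more.
`re.match` only tries the pattern at the start of the string.
The match spans [0:5] → 'djde0'.
Captured: group 1 = 'djde'.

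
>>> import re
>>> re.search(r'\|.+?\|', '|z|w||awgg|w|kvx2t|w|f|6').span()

Because the quantifier is non-greedy, it stops expanding at the earliest point where the rest of the pattern can succeed.
Unlike `match`, `search` isn't anchored — it looks for the pattern anywhere in the string.
The match spans [0:3] → '|z|'.

(0, 3)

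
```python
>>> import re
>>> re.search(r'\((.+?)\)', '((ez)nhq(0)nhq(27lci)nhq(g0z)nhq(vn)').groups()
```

('(ez',)

`re.search` tries every starting position until one works.
The match spans [0:5] → '((ez)'.
Captured: group 1 = '(ez'.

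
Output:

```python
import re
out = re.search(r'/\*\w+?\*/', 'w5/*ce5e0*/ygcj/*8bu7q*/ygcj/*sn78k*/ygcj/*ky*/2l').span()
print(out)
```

(2, 11)

`re.search` scans for the first position where the pattern succeeds.
The match spans [2:11] → '/*ce5e0*/'.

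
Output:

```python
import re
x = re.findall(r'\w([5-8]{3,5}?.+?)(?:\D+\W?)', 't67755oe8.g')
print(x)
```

Lazy quantifiers expand one character at a time until the remainder of the pattern can match.
Because there's exactly one group, `findall` drops the full match and keeps group 1 from the one hit.

['67755']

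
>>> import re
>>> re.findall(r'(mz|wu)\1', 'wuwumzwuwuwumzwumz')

A backreference is literal: `\1` must see the identical characters the first group matched.
Walking the string: at [0:4] match 'wuwu', group 1 = 'wu'; at [6:10] match 'wuwu', group 1 = 'wu'.
`findall` collects group 1 from each match (2 total).

['wu', 'wu']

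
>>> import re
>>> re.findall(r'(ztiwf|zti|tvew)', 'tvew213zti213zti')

Scanning left to right: at [0:4] match 'tvew', group 1 = 'tvew'; at [7:10] match 'zti', group 1 = 'zti'; at [13:16] match 'zti', group 1 = 'zti'.
`findall` collects group 1 from each match (3 total).

['tvew', 'zti', 'zti']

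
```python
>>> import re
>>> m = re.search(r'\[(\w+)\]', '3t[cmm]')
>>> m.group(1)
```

The match spans [2:7] → '[cmm]'.
Captured: group 1 = 'cmm'.

'cmm'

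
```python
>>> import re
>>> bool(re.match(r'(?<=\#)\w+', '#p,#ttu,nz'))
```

False

The lookaround is zero-width — it requires the adjacent text to match without consuming it, so the asserted text isn't part of the match.
With `match`, the pattern is implicitly anchored at the beginning.
Here the pattern fails at index 0, so the call returns None, and `bool(None)` is False.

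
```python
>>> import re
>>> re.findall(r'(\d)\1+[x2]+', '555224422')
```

The backreference `\1` re-matches whatever the first group consumed, character for character.
Scanning left to right: at [0:5] match '55522', group 1 = '5'; at [5:9] match '4422', group 1 = '4'.
Because there's exactly one group, `findall` drops the full match and keeps group 1 from each hit.

['5', '4']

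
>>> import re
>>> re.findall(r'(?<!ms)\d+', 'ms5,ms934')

['34']

`(?!…)`/`(?<!…)` only lets a position through if the neighbouring text does NOT match; no characters are consumed.
Since nothing is captured, `findall` lists the 1 matched substring directly.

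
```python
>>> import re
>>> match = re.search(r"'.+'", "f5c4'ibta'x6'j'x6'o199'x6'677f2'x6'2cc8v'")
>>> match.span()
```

The match spans [4:41] → "'ibta'x6'j'x6'o199'x6'677f2'x6'2cc8v'".

(4, 41)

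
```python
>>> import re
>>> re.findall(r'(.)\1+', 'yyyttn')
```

['y', 't']

After group 1 captures some text, `\1` only succeeds where that same text appears again.
Matches: at [0:3] match 'yyy', group 1 = 'y'; at [3:5] match 'tt', group 1 = 't'.
With a single group, `findall` returns only what that group captured — 2 items.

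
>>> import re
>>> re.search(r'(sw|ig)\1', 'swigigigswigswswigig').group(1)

`\1` is not a pattern — it's the concrete string captured by group 1, re-applied verbatim.
`search` walks the string left to right and returns the first match it finds.
The match spans [2:6] → 'igig'.
Captured: group 1 = 'ig'.

'ig'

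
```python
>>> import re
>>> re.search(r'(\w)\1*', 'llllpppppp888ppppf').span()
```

After group 1 captures some text, `\1` only succeeds where that same text appears again.
`re.search` scans for the first position where the pattern succeeds.
The match spans [0:4] → 'llll'.
Captured: group 1 = 'l'.

(0, 4)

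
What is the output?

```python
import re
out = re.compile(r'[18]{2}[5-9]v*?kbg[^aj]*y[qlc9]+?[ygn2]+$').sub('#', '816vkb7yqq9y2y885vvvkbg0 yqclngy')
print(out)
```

816vkb7yqq9y2y#

Every occurrence is swapped for '#'.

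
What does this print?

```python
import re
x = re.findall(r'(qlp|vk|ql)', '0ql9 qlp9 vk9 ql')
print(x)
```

['ql', 'qlp', 'vk', 'ql']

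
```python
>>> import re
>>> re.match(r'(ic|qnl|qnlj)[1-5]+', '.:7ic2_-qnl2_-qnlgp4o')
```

None

`re.match` only tries the pattern at the start of the string.
Here position 0 doesn't satisfy it, so the call returns None.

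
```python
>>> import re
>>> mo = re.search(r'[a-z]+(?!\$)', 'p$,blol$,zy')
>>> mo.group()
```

'blo'

`(?!…)`/`(?<!…)` only lets a position through if the neighbouring text does NOT match; no characters are consumed.
`re.search` tries every starting position until one works.
The match spans [3:6] → 'blo'.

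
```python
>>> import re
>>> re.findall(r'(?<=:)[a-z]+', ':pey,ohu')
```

['pey']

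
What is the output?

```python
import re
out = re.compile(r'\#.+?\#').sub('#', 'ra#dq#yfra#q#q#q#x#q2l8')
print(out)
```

With the lazy modifier that quantifier settles for the fewest repetitions that let the rest of the pattern succeed (the atoms after it are unaffected and can still be greedy).
Each match is replaced by '#'.

ra#yfra#q#x#q2l8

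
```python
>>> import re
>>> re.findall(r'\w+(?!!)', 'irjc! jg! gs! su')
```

The negative lookahead/lookbehind blocks any match where the forbidden context is present.
Walking the string: at [0:3] → 'irj'; at [6:7] → 'j'; at [10:11] → 'g'; at [14:16] → 'su'.
No capturing groups, so `findall` returns the 4 full match strings.

['irj', 'j', 'g', 'su']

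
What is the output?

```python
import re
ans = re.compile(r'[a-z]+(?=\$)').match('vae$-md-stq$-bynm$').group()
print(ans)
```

Because the assertion is zero-width, the text it checks is not consumed and won't appear in the result.
`re.match` only tries the pattern at the start of the string.
The match spans [0:3] → 'vae'.

vae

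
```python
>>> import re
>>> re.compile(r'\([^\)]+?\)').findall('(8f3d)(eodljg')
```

Matches: at [0:6] → '(8f3d)'.
With no groups in the pattern, `findall` gives back each whole match — 1 here.

['(8f3d)']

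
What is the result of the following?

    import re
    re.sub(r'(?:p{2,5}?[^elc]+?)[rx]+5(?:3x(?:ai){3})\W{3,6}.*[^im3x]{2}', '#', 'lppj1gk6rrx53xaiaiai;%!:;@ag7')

Each match is replaced by '#'.

'l#'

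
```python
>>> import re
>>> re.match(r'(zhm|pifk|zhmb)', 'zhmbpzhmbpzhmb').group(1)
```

The match spans [0:3] → 'zhm'.
Captured: group 1 = 'zhm'.

'zhm'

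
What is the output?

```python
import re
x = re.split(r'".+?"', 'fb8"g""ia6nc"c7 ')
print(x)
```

['fb8', '', 'c7 ']

With the lazy modifier that quantifier settles for the fewest repetitions that let the rest of the pattern succeed (the atoms after it are unaffected and can still be greedy).
`split` removes every match and returns the 3 fragments in between.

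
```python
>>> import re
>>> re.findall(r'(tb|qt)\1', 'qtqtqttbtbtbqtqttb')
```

After group 1 captures some text, `\1` only succeeds where that same text appears again.
Scanning left to right: at [0:4] match 'qtqt', group 1 = 'qt'; at [6:10] match 'tbtb', group 1 = 'tb'; at [12:16] match 'qtqt', group 1 = 'qt'.
`findall` collects group 1 from each match (3 total).

['qt', 'tb', 'qt']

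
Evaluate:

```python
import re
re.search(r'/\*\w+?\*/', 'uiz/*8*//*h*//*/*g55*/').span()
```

Unlike `match`, `search` isn't anchored — it looks for the pattern anywhere in the string.
The match spans [3:8] → '/*8*/'.

(3, 8)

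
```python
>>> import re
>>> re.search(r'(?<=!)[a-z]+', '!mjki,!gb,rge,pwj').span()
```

(1, 5)

The `(?=…)`/`(?<=…)` assertion just peeks at neighbouring text; it doesn't advance the match position.
The match spans [1:5] → 'mjki'.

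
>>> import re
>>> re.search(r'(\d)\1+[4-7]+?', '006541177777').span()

`\1` is not a pattern — it's the concrete string captured by group 1, re-applied verbatim.
`re.search` scans for the first position where the pattern succeeds.
The match spans [0:3] → '006'.
Captured: group 1 = '0'.

(0, 3)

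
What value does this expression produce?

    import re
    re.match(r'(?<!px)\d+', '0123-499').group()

'0123'

The negative lookahead/lookbehind blocks any match where the forbidden context is present.
`match` is anchored at position 0; if the pattern doesn't fit there, it returns None.
The match spans [0:4] → '0123'.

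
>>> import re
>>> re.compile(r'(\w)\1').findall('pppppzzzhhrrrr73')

['p', 'p', 'z', 'h', 'r', 'r']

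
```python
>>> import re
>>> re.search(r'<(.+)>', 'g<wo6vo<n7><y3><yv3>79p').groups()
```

`search` walks the string left to right and returns the first match it finds.
The match spans [1:20] → '<wo6vo<n7><y3><yv3>'.
Captured: group 1 = 'wo6vo<n7><y3><yv3'.

('wo6vo<n7><y3><yv3',)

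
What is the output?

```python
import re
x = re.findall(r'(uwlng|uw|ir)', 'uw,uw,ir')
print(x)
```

['uw', 'uw', 'ir']

Scanning left to right: at [0:2] match 'uw', group 1 = 'uw'; at [3:5] match 'uw', group 1 = 'uw'; at [6:8] match 'ir', group 1 = 'ir'.
Because there's exactly one group, `findall` drops the full match and keeps group 1 from each hit.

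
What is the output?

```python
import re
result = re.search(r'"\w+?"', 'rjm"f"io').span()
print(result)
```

`search` walks the string left to right and returns the first match it finds.
The match spans [3:6] → '"f"'.

(3, 6)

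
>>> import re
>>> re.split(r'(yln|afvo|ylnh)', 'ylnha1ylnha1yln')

The regex engine tests alternatives in the order written; an earlier branch that matches wins even if a later one would match more.
Because the pattern has a capturing group, `split` also inserts each captured text between the pieces.

['', 'yln', 'ha1', 'yln', 'ha1', 'yln', '']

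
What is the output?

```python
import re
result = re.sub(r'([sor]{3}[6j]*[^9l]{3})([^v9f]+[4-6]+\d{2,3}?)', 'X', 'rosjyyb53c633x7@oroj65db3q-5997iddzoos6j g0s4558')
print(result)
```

Because the quantifier is non-greedy, it stops expanding at the earliest point where the rest of the pattern can succeed.
`sub` substitutes 'X' at each match site.

X7iddzX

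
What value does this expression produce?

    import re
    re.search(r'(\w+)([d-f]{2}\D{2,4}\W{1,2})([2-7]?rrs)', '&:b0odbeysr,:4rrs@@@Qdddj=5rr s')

None

Pattern: one or more of a word character (captured); then exactly 2 of a character in [d-f], then 2 to 4 of a non-digit, then 1 to 2 of a non-word character (captured); then optionally a character in [2-7], then the literal 'rrs' (captured).
`re.search` tries every starting position until one works.
Here the pattern never matches, so the call returns None.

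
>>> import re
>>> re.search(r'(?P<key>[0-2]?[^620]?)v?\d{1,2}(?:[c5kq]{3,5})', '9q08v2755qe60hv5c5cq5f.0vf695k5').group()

'08v2755q'

This matches optionally a character in [0-2], then optionally any character except [620] (captured as 'key'); then optionally the literal 'v', then 1 to 2 of a digit; then 3 to 5 of one of [c5kq] (non-capturing group).
`re.search` scans for the first position where the pattern succeeds.
The match spans [2:10] → '08v2755q'.
Captured: group 1 = '08'.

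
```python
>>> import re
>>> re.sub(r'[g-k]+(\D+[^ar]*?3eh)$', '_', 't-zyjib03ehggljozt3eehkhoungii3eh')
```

Pattern: one or more of a character in [g-k]; then one or more of a non-digit, then zero or more of any character except [ar] (lazy), then the literal '3eh' (captured); then anchored at the end.
Matches: at [4:33] → 'jib03ehggljozt3eehkhoungii3eh'.
`sub` substitutes '_' at each match site.

't-zy_'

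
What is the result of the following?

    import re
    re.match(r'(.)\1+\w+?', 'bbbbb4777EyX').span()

(0, 6)

The backreference `\1` re-matches whatever the first group consumed, character for character.
`match` is anchored at position 0; if the pattern doesn't fit there, it returns None.
The match spans [0:6] → 'bbbbb4'.
Captured: group 1 = 'b'.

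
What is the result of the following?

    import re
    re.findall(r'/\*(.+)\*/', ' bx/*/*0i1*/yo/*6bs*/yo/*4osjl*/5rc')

['/*0i1*/yo/*6bs*/yo/*4osjl']

One capturing group, so `findall` returns just the captured substring from the one match — 1 in all.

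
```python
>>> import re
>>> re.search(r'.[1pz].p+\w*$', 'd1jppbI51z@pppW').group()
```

The pattern matches any character, then one of [1pz], then any character; then one or more of a literal 'p', then zero or more of a word character; then anchored at the end.
The match spans [8:15] → '1z@pppW'.

'1z@pppW'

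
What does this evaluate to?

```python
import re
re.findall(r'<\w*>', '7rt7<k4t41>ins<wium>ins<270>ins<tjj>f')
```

Matches: at [4:11] → '<k4t41>'; at [14:20] → '<wium>'; at [23:28] → '<270>'; at [31:36] → '<tjj>'.
No capturing groups, so `findall` returns the 4 full match strings.

['<k4t41>', '<wium>', '<270>', '<tjj>']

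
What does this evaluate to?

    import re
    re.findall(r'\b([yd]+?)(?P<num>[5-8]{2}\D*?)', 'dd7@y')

[]

This matches a word boundary (`\b`, zero-width); then one or more of one of [yd] (lazy) (captured); then exactly 2 of a character in [5-8], then zero or more of a non-digit (lazy) (captured as 'num').
Multiple groups make `findall` return tuples — one 2-tuple for each match.
Nothing in the string satisfies the pattern, so the list is empty.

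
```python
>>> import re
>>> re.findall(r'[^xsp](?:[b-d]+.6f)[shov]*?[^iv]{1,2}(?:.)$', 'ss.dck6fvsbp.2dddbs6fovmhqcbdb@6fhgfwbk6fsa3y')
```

['wbk6fsa3y']

This matches any character except [xsp]; then one or more of a character in [b-d], then any character, then the literal '6f' (non-capturing group); then zero or more of one of [shov] (lazy), then 1 to 2 of any character except [iv]; then any character (non-capturing group); then anchored at the end.
Walking the string: at [36:45] → 'wbk6fsa3y'.
Since nothing is captured, `findall` lists the 1 matched substring directly.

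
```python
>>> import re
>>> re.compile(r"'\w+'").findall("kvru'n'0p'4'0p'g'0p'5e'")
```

Walking the string: at [4:7] → "'n'"; at [9:12] → "'4'"; at [14:17] → "'g'"; at [19:23] → "'5e'".
Since nothing is captured, `findall` lists the 4 matched substrings directly.

["'n'", "'4'", "'g'", "'5e'"]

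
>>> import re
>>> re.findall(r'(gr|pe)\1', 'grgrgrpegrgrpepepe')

['gr', 'gr', 'pe']

After group 1 captures some text, `\1` only succeeds where that same text appears again.
Scanning left to right: at [0:4] match 'grgr', group 1 = 'gr'; at [8:12] match 'grgr', group 1 = 'gr'; at [12:16] match 'pepe', group 1 = 'pe'.
With a single group, `findall` returns only what that group captured — 3 items.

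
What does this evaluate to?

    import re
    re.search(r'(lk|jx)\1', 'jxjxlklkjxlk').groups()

('jx',)

A backreference is literal: `\1` must see the identical characters the first group matched.
`search` walks the string left to right and returns the first match it finds.
The match spans [0:4] → 'jxjx'.
Captured: group 1 = 'jx'.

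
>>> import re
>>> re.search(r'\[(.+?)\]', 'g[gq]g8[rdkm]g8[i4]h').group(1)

The match spans [1:5] → '[gq]'.
Captured: group 1 = 'gq'.

'gq'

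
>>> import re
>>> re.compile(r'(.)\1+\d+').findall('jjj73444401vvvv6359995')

After group 1 captures some text, `\1` only succeeds where that same text appears again.
With a single group, `findall` returns only what that group captured — 2 items.

['j', 'v']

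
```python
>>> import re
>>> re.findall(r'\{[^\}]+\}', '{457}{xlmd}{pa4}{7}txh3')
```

['{457}', '{xlmd}', '{pa4}', '{7}']

Walking the string: at [0:5] → '{457}'; at [5:11] → '{xlmd}'; at [11:16] → '{pa4}'; at [16:19] → '{7}'.
With no groups in the pattern, `findall` gives back each whole match — 4 here.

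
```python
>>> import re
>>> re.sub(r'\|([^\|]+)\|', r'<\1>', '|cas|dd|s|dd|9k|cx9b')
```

'<cas>dd<s>dd<9k>cx9b'

Matches: at [0:5] → '|cas|'; at [7:10] → '|s|'; at [12:16] → '|9k|'.
Each match is replaced using the text its own group 1 captured.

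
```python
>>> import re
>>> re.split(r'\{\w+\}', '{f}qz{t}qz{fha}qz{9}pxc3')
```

['', 'qz', 'qz', 'qz', 'pxc3']

Matches to split on: at [0:3] → '{f}'; at [5:8] → '{t}'; at [10:15] → '{fha}'; at [17:20] → '{9}'.
`split` removes every match and returns the 5 fragments in between.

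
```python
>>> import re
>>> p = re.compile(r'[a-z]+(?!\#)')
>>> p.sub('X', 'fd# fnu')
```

'Xd# X'

Because the assertion is negative and zero-width, positions next to the forbidden text are skipped.
Matches: at [0:1] → 'f'; at [4:7] → 'fnu'.
Each match is replaced by 'X'.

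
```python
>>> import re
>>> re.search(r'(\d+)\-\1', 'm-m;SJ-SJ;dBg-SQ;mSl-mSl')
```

A backreference is literal: `\1` must see the identical characters the first group matched.
Here nothing in the string fits, so the call returns None.

None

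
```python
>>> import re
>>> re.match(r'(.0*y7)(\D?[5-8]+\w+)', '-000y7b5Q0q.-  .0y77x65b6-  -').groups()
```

('-000y7', 'b5Q0q')

The pattern matches any character, then zero or more of a literal '0', then the literal 'y7' (captured); then optionally a non-digit, then one or more of a character in [5-8], then one or more of a word character (captured).
With `match`, the pattern is implicitly anchored at the beginning.
The match spans [0:11] → '-000y7b5Q0q'.
Captured: group 1 = '-000y7', group 2 = 'b5Q0q'.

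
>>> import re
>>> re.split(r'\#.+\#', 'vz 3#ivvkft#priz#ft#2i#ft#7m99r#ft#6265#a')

Matches to split on: at [4:40] → '#ivvkft#priz#ft#2i#ft#7m99r#ft#6265#'.
The string is cut at each match, leaving 2 pieces.

['vz 3', 'a']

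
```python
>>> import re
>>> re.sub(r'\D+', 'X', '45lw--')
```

'45X'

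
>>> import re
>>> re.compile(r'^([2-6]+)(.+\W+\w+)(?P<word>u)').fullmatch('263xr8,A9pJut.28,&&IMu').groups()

('263', 'xr8,A9pJut.28,&&IM', 'u')

The match spans [0:22] → '263xr8,A9pJut.28,&&IMu'.
Captured: group 1 = '263', group 2 = 'xr8,A9pJut.28,&&IM', group 3 = 'u'.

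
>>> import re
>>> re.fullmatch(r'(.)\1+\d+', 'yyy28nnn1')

None

After group 1 captures some text, `\1` only succeeds where that same text appears again.
For `fullmatch`, every character of the input must be accounted for by the pattern.
Here the string isn't matched end-to-end, so the call returns None.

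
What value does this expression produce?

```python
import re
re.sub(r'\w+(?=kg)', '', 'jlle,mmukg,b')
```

'jlle,kg,b'

The lookaround is zero-width — it requires the adjacent text to match without consuming it, so the asserted text isn't part of the match.
Matches: at [5:8] → 'mmu'.
Every occurrence is swapped for ''.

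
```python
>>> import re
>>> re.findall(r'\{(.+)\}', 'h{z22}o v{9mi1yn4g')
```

['z22']

Matches: at [1:6] match '{z22}', group 1 = 'z22'.
`findall` collects group 1 from the one match (1 total).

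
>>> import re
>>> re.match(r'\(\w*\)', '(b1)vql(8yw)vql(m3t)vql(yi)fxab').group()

'(b1)'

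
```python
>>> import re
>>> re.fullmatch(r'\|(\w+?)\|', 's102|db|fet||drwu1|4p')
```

`re.fullmatch` requires the pattern to consume the entire string.
Here the pattern can't cover the whole string, so the call returns None.

None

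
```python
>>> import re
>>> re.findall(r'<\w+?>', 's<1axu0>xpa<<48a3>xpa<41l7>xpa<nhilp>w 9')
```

['<1axu0>', '<48a3>', '<41l7>', '<nhilp>']

`findall` yields the raw match text (4 of them) because the pattern has no groups.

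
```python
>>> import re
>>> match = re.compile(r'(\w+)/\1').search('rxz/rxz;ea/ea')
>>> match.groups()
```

('rxz',)

The match spans [0:7] → 'rxz/rxz'.
Captured: group 1 = 'rxz'.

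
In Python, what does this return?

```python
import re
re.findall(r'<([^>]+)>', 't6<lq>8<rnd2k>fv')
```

Scanning left to right: at [2:6] match '<lq>', group 1 = 'lq'; at [7:14] match '<rnd2k>', group 1 = 'rnd2k'.
With a single group, `findall` returns only what that group captured — 2 items.

['lq', 'rnd2k']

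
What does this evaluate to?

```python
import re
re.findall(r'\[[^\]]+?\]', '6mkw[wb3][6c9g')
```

`findall` yields the raw match text (1 of them) because the pattern has no groups.

['[wb3]']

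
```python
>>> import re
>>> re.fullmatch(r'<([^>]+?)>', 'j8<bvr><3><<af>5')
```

None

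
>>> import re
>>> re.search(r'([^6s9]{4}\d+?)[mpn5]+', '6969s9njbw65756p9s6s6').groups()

The match spans [6:12] → 'njbw65'.
Captured: group 1 = 'njbw6'.

('njbw6',)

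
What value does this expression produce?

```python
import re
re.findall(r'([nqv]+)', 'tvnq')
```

This matches one or more of one of [nqv] (captured).
Matches: at [1:4] match 'vnq', group 1 = 'vnq'.
`findall` collects group 1 from the one match (1 total).

['vnq']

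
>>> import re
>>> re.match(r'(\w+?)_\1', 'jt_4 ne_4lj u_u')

None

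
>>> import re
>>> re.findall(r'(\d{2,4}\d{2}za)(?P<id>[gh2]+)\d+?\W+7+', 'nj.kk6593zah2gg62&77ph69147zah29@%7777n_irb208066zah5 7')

[('6593za', 'h2gg'), ('69147za', 'h2'), ('208066za', 'h')]

The pattern matches 2 to 4 of a digit, then exactly 2 of a digit, then the literal 'za' (captured); then one or more of one of [gh2] (captured as 'id'); then one or more of a digit (lazy); then one or more of a non-word character, then one or more of the literal '7'.
Scanning left to right: at [5:20] match '6593zah2gg62&77', groups = ('6593za', 'h2gg'); at [22:38] match '69147zah29@%7777', groups = ('69147za', 'h2'); at [43:55] match '208066zah5 7', groups = ('208066za', 'h').
With 2 capturing groups, `findall` returns a 2-tuple per match.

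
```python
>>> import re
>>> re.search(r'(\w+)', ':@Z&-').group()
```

This matches one or more of a word character (captured).
The match spans [2:3] → 'Z'.

'Z'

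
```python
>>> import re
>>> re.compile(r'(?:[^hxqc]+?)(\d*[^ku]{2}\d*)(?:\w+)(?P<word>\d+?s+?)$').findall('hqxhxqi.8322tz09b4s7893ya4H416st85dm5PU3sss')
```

Lazy quantifiers expand one character at a time until the remainder of the pattern can match.
`findall` packs the 2 group values into a tuple for every match.

[('.8322', '3sss')]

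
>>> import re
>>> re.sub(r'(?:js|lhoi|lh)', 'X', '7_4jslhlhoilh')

The regex engine tests alternatives in the order written; an earlier branch that matches wins even if a later one would match more.
Matches: at [3:5] → 'js'; at [5:7] → 'lh'; at [7:11] → 'lhoi'; at [11:13] → 'lh'.
Each match is replaced by 'X'.

'7_4XXXX'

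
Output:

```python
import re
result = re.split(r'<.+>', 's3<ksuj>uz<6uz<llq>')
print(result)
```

Matches to split on: at [2:19] → '<ksuj>uz<6uz<llq>'.
Each match becomes a cut point; 2 segments remain.

['s3', '']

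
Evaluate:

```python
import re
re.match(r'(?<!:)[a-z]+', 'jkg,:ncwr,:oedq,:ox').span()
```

(0, 3)

`re.match` only tries the pattern at the start of the string.
The match spans [0:3] → 'jkg'.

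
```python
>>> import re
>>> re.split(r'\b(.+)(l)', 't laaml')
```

Pattern: a word boundary (`\b`, zero-width); then one or more of any character (captured); then a literal 'l' (captured).
Matches to split on: at [0:7] → 't laaml'.
The group in the pattern means `split` returns the separators' captures alongside the pieces.

['', 't laam', 'l', '']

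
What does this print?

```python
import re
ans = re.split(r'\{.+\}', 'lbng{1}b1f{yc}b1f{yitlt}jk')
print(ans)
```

Matches to split on: at [4:24] → '{1}b1f{yc}b1f{yitlt}'.
Each match becomes a cut point; 2 segments remain.

['lbng', 'jk']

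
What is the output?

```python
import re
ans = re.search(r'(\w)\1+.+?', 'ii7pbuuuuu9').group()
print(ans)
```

ii7

After group 1 captures some text, `\1` only succeeds where that same text appears again.
Unlike `match`, `search` isn't anchored — it looks for the pattern anywhere in the string.
The match spans [0:3] → 'ii7'.
Captured: group 1 = 'i'.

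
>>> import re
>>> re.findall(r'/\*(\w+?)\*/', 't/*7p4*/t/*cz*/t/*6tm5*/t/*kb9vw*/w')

['7p4', 'cz', '6tm5', 'kb9vw']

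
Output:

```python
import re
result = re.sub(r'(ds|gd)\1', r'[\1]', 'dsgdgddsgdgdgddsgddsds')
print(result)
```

`\1` is not a pattern — it's the concrete string captured by group 1, re-applied verbatim.
Matches: at [2:6] → 'gdgd'; at [8:12] → 'gdgd'; at [18:22] → 'dsds'.
`\1` in the replacement pulls in group 1's text for each match.

ds[gd]ds[gd]gddsgd[ds]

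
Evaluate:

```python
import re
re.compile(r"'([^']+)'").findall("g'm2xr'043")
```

['m2xr']

Because there's exactly one group, `findall` drops the full match and keeps group 1 from the one hit.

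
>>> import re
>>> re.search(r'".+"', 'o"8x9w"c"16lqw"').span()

(1, 15)

`re.search` tries every starting position until one works.
The match spans [1:15] → '"8x9w"c"16lqw"'.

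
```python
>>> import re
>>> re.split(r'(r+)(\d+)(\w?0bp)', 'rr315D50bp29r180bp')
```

['rr315D50bp29', 'r', '18', '0bp', '']

Pattern: one or more of a literal 'r' (captured); then one or more of a digit (captured); then optionally a word character, then the literal '0bp' (captured).
Matches to split on: at [12:18] → 'r180bp'.
The group in the pattern means `split` returns the separators' captures alongside the pieces.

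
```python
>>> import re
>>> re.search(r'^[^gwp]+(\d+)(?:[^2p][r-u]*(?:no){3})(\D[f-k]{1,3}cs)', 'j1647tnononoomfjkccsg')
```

Here no position works, so the call returns None.

None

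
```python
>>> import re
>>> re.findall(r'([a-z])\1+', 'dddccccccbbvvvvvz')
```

`\1` is not a pattern — it's the concrete string captured by group 1, re-applied verbatim.
Matches: at [0:3] match 'ddd', group 1 = 'd'; at [3:9] match 'cccccc', group 1 = 'c'; at [9:11] match 'bb', group 1 = 'b'; at [11:16] match 'vvvvv', group 1 = 'v'.
Because there's exactly one group, `findall` drops the full match and keeps group 1 from each hit.

['d', 'c', 'b', 'v']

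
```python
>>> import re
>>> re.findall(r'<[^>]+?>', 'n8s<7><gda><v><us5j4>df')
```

`findall` yields the raw match text (4 of them) because the pattern has no groups.

['<7>', '<gda>', '<v>', '<us5j4>']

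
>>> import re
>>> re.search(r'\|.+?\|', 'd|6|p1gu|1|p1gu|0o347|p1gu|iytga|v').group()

'|6|'

`search` walks the string left to right and returns the first match it finds.
The match spans [1:4] → '|6|'.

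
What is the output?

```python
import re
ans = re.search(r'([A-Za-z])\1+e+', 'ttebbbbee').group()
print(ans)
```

A backreference is literal: `\1` must see the identical characters the first group matched.
The match spans [0:3] → 'tte'.

tte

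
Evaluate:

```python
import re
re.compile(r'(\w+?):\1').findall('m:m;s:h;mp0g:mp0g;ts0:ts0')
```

['m', 'mp0g', 'ts0']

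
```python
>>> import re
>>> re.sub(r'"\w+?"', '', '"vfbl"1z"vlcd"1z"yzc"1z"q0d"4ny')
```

Matches: at [0:6] → '"vfbl"'; at [8:14] → '"vlcd"'; at [16:21] → '"yzc"'; at [23:28] → '"q0d"'.
Each match is replaced by ''.

'1z1z1z4ny'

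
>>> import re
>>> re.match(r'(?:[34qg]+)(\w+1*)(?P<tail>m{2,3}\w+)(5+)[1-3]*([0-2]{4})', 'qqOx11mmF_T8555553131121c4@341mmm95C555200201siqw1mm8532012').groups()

('Ox11', 'mmF_T85555', '5', '1121')

This matches one or more of one of [34qg] (non-capturing group); then one or more of a word character, then zero or more of a literal '1' (captured); then 2 to 3 of a literal 'm', then one or more of a word character (captured as 'tail'); then one or more of a literal '5' (captured); then zero or more of a character in [1-3]; then exactly 4 of a character in [0-2] (captured).
`re.match` won't scan ahead — the pattern has to work from the very first character.
The match spans [0:24] → 'qqOx11mmF_T8555553131121'.
Captured: group 1 = 'Ox11', group 2 = 'mmF_T85555', group 3 = '5', group 4 = '1121'.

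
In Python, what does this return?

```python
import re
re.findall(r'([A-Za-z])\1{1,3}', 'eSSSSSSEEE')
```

['S', 'S', 'E']

`\1` is not a pattern — it's the concrete string captured by group 1, re-applied verbatim.
Matches: at [1:5] match 'SSSS', group 1 = 'S'; at [5:7] match 'SS', group 1 = 'S'; at [7:10] match 'EEE', group 1 = 'E'.
`findall` collects group 1 from each match (3 total).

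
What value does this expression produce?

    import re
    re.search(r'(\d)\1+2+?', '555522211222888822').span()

(0, 5)

After group 1 captures some text, `\1` only succeeds where that same text appears again.
Unlike `match`, `search` isn't anchored — it looks for the pattern anywhere in the string.
The match spans [0:5] → '55552'.
Captured: group 1 = '5'.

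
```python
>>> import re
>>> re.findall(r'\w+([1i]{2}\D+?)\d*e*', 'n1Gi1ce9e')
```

The pattern matches one or more of a word character; then exactly 2 of one of [1i], then one or more of a non-digit (lazy) (captured); then zero or more of a digit, then zero or more of a literal 'e'.
Walking the string: at [0:7] match 'n1Gi1ce', group 1 = 'i1c'.
With a single group, `findall` returns only what that group captured — 1 item.

['i1c']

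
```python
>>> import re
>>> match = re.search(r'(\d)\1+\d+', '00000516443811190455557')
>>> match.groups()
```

('0',)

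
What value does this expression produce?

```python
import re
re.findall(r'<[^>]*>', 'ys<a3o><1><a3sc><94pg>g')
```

`findall` yields the raw match text (4 of them) because the pattern has no groups.

['<a3o>', '<1>', '<a3sc>', '<94pg>']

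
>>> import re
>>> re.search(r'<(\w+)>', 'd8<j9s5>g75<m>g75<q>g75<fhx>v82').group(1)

'j9s5'

The match spans [2:8] → '<j9s5>'.
Captured: group 1 = 'j9s5'.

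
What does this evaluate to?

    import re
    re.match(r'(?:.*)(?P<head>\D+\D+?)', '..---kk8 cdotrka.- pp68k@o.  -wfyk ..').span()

`match` is anchored at position 0; if the pattern doesn't fit there, it returns None.
The match spans [0:37] → '..---kk8 cdotrka.- pp68k@o.  -wfyk ..'.

(0, 37)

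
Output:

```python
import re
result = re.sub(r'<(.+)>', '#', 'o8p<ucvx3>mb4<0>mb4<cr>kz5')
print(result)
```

Matches: at [3:23] → '<ucvx3>mb4<0>mb4<cr>'.
`sub` substitutes '#' at each match site.

o8p#kz5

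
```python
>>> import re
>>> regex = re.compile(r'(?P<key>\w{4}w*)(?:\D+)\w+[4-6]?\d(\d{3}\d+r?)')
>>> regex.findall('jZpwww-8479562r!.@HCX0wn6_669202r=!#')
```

[('jZpwww', '9562r'), ('HCX0w', '9202r')]

The pattern matches exactly 4 of a word character, then zero or more of the literal 'w' (captured as 'key'); then one or more of a non-digit (non-capturing group); then one or more of a word character, then optionally a character in [4-6], then a digit; then exactly 3 of a digit, then one or more of a digit, then optionally the literal 'r' (captured).
Matches: at [0:15] match 'jZpwww-8479562r', groups = ('jZpwww', '9562r'); at [18:33] match 'HCX0wn6_669202r', groups = ('HCX0w', '9202r').
With 2 capturing groups, `findall` returns a 2-tuple per match.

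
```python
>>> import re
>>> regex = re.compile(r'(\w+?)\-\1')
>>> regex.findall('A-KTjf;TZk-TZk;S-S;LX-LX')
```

`\1` is not a pattern — it's the concrete string captured by group 1, re-applied verbatim.
Scanning left to right: at [7:14] match 'TZk-TZk', group 1 = 'TZk'; at [15:18] match 'S-S', group 1 = 'S'; at [19:24] match 'LX-LX', group 1 = 'LX'.
`findall` collects group 1 from each match (3 total).

['TZk', 'S', 'LX']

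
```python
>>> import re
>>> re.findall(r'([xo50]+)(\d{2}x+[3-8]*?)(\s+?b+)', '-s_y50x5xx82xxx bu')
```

This matches one or more of one of [xo50] (captured); then exactly 2 of a digit, then one or more of a literal 'x', then zero or more of a character in [3-8] (lazy) (captured); then one or more of whitespace (lazy), then one or more of a literal 'b' (captured).
Walking the string: at [4:17] match '50x5xx82xxx b', groups = ('50x5xx', '82xxx', ' b').
3 groups means the one result is a tuple of 3 captured strings — 1 here.

[('50x5xx', '82xxx', ' b')]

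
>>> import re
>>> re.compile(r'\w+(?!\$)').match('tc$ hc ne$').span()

(0, 1)

With `match`, the pattern is implicitly anchored at the beginning.
The match spans [0:1] → 't'.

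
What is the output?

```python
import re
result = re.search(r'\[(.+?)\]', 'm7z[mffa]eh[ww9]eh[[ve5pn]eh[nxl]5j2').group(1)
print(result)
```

mffa

`search` walks the string left to right and returns the first match it finds.
The match spans [3:9] → '[mffa]'.
Captured: group 1 = 'mffa'.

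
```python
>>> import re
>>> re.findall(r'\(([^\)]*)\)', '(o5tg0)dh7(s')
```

Walking the string: at [0:7] match '(o5tg0)', group 1 = 'o5tg0'.
With a single group, `findall` returns only what that group captured — 1 item.

['o5tg0']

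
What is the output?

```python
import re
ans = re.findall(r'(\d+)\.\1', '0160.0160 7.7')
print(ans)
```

A backreference is literal: `\1` must see the identical characters the first group matched.
Walking the string: at [0:9] match '0160.0160', group 1 = '0160'; at [10:13] match '7.7', group 1 = '7'.
Because there's exactly one group, `findall` drops the full match and keeps group 1 from each hit.

['0160', '7']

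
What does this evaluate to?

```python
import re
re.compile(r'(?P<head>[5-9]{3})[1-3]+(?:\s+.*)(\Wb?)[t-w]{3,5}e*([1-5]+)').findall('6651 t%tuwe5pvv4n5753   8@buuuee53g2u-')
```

[('665', '@b', '53')]

This matches exactly 3 of a character in [5-9] (captured as 'head'); then one or more of a character in [1-3]; then one or more of whitespace, then zero or more of any character (non-capturing group); then a non-word character, then optionally the literal 'b' (captured); then 3 to 5 of a character in [t-w], then zero or more of the literal 'e'; then one or more of a character in [1-5] (captured).
Walking the string: at [0:34] match '6651 t%tuwe5pvv4n5753   8@buuuee53', groups = ('665', '@b', '53').
3 groups means the one result is a tuple of 3 captured strings — 1 here.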